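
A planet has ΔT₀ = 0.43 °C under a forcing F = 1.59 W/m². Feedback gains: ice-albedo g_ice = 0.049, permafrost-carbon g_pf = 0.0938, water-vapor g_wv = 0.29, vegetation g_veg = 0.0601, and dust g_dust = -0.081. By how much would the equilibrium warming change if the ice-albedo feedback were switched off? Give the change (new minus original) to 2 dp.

-0.06 °C

Original: g = 0.4119, ΔT = 0.43/(1−0.4119) = 0.7312 °C.
Without ice-albedo: g' = 0.3629, ΔT' = 0.43/(1−0.3629) = 0.6749 °C.
Change = 0.6749 − 0.7312 = -0.06 °C.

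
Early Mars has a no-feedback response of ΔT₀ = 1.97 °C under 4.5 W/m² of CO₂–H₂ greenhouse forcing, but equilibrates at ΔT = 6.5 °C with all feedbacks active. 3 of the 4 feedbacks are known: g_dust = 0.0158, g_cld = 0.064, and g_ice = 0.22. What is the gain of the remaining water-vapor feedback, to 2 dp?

0.40

Amplification A = ΔT/ΔT₀ = 6.5/1.97 = 3.299.
Total gain g = 1 − 1/A = 1 − 1/3.299 = 0.6969.
Known gains sum to 0.0158 + 0.064 + 0.22 = 0.2998.
g_wv = 0.6969 − 0.2998 = 0.40.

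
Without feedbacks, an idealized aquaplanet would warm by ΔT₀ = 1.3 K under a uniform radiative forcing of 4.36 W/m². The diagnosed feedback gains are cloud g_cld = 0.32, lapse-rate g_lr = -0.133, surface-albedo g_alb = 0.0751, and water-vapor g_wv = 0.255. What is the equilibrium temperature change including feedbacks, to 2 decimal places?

Total gain g = 0.32 − 0.133 + 0.0751 + 0.255 = 0.5171.
Amplification A = 1/(1 − 0.5171) = 2.071.
ΔT = 1.3 × 2.071 = 2.69 K.

2.69 K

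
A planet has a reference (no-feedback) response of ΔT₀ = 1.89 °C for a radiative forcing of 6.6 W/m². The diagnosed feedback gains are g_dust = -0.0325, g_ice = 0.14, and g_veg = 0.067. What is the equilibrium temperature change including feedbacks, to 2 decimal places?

2.29 °C

Total gain g = -0.0325 + 0.14 + 0.067 = 0.1745.
Amplification A = 1/(1 − 0.1745) = 1.211.
ΔT = 1.89 × 1.211 = 2.29 °C.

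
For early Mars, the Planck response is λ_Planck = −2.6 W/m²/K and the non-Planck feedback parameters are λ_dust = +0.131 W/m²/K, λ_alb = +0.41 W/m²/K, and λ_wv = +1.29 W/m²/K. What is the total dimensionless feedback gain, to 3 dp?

Convert to gains: g_dust = 0.131/2.6 = 0.05038; g_alb = 0.41/2.6 = 0.1577; g_wv = 1.29/2.6 = 0.4962.
Total gain g = 0.70428.

0.704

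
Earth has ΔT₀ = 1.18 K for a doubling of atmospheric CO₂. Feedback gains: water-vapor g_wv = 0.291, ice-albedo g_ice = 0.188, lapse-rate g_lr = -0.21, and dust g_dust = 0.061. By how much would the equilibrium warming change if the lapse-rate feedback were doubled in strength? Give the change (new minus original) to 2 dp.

Original: g = 0.33, ΔT = 1.18/(1−0.33) = 1.7612 K.
With doubled lapse-rate: g' = 0.12, ΔT' = 1.18/(1−0.12) = 1.3409 K.
Change = 1.3409 − 1.7612 = -0.42 K.

-0.42 K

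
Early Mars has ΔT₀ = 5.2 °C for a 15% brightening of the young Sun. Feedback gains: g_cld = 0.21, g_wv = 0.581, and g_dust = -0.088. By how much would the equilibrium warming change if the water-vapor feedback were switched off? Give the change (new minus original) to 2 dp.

Original: g = 0.703, ΔT = 5.2/(1−0.703) = 17.5084 °C.
Without water-vapor: g' = 0.122, ΔT' = 5.2/(1−0.122) = 5.9226 °C.
Change = 5.9226 − 17.5084 = -11.59 °C.

-11.59 °C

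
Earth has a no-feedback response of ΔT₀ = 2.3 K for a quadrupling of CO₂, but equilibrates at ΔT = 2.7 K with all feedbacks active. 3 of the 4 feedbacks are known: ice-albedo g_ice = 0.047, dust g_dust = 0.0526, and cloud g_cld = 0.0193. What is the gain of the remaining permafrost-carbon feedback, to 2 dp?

Amplification A = ΔT/ΔT₀ = 2.7/2.3 = 1.174.
Total gain g = 1 − 1/A = 1 − 1/1.174 = 0.1482.
Known gains sum to 0.047 + 0.0526 + 0.0193 = 0.1189.
g_pf = 0.1482 − 0.1189 = 0.03.

0.03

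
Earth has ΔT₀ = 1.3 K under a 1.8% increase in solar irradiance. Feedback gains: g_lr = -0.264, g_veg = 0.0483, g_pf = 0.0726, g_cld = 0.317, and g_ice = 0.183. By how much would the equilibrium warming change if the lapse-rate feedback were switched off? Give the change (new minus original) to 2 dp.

1.41 K

Original: g = 0.3569, ΔT = 1.3/(1−0.3569) = 2.0215 K.
Without lapse-rate: g' = 0.6209, ΔT' = 1.3/(1−0.6209) = 3.4292 K.
Change = 3.4292 − 2.0215 = 1.41 K.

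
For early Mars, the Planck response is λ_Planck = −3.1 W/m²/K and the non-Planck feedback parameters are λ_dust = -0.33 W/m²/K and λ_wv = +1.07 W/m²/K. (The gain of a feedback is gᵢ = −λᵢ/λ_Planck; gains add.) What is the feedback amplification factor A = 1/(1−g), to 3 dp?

1.314

Convert to gains: g_dust = -0.33/3.1 = -0.1065; g_wv = 1.07/3.1 = 0.3452.
Total gain g = 0.2387.
A = 1/(1 − 0.2387) = 1.314.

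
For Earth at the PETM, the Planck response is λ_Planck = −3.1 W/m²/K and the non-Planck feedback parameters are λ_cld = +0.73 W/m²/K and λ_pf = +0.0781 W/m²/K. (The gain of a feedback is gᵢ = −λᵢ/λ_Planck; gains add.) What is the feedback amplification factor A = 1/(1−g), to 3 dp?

1.353

Convert to gains: g_cld = 0.73/3.1 = 0.2355; g_pf = 0.0781/3.1 = 0.02519.
Total gain g = 0.26069.
A = 1/(1 − 0.26069) = 1.353.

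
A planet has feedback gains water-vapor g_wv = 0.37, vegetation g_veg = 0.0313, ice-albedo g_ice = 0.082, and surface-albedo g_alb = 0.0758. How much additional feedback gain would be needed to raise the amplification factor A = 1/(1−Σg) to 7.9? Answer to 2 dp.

0.31

Current total gain = 0.5591.
Target gain for A = 7.9: g* = 1 − 1/7.9 = 0.8734.
Additional gain needed = 0.8734 − 0.5591 = 0.31.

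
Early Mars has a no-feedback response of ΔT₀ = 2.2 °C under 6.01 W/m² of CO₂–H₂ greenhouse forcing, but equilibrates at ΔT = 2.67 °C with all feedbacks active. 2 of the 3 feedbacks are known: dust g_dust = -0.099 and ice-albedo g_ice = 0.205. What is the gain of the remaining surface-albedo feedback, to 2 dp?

0.07

Amplification A = ΔT/ΔT₀ = 2.67/2.2 = 1.214.
Total gain g = 1 − 1/A = 1 − 1/1.214 = 0.1763.
Known gains sum to -0.099 + 0.205 = 0.106.
g_alb = 0.1763 − 0.106 = 0.07.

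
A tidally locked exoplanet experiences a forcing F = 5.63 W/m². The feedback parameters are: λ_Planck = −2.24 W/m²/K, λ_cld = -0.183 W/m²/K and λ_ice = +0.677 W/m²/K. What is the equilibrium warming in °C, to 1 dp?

Net feedback parameter λ = (−2.24) + (-0.183) + (+0.677) = -1.746 W/m²/K.
ΔT = −F/λ = −5.63/(-1.746) = 3.2 °C.

3.2 °C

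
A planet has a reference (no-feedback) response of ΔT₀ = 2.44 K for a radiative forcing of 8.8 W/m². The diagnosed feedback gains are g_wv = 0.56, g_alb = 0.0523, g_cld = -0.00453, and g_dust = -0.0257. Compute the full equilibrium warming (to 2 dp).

5.84 K

Total gain g = 0.56 + 0.0523 − 0.00453 − 0.0257 = 0.58207.
Amplification A = 1/(1 − 0.58207) = 2.393.
ΔT = 2.44 × 2.393 = 5.84 K.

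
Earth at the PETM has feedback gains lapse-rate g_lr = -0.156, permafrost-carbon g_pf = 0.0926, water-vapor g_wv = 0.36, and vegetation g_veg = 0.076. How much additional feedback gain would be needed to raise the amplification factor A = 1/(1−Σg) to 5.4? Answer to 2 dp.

0.44

Current total gain = 0.3726.
Target gain for A = 5.4: g* = 1 − 1/5.4 = 0.8148.
Additional gain needed = 0.8148 − 0.3726 = 0.44.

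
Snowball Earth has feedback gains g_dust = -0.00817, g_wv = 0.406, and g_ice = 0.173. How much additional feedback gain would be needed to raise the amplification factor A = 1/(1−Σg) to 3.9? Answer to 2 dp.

Current total gain = 0.57083.
Target gain for A = 3.9: g* = 1 − 1/3.9 = 0.7436.
Additional gain needed = 0.7436 − 0.57083 = 0.17.

0.17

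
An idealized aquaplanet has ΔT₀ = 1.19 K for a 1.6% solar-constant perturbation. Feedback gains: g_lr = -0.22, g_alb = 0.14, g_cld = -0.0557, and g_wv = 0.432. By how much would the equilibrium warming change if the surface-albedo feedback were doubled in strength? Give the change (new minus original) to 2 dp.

0.42 K

Original: g = 0.2963, ΔT = 1.19/(1−0.2963) = 1.6911 K.
With doubled surface-albedo: g' = 0.4363, ΔT' = 1.19/(1−0.4363) = 2.1111 K.
Change = 2.1111 − 1.6911 = 0.42 K.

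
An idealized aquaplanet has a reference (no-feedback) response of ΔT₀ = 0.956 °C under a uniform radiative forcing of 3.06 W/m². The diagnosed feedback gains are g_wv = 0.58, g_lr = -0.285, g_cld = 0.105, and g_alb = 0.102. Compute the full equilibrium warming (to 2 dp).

Total gain g = 0.58 − 0.285 + 0.105 + 0.102 = 0.502.
Amplification A = 1/(1 − 0.502) = 2.008.
ΔT = 0.956 × 2.008 = 1.92 °C.

1.92 °C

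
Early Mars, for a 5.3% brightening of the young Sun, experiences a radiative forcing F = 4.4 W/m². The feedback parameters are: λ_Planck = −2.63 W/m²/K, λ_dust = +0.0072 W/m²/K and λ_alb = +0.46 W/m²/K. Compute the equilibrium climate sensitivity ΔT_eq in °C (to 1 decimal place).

2.0 °C

Net feedback parameter λ = (−2.63) + (+0.0072) + (+0.46) = -2.1628 W/m²/K.
ΔT = −F/λ = −4.4/(-2.1628) = 2.0 °C.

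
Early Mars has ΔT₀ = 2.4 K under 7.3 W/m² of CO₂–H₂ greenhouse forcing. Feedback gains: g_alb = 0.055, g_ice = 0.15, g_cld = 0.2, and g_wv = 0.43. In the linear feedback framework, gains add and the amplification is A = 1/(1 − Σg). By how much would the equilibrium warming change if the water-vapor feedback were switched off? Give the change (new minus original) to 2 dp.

Original: g = 0.835, ΔT = 2.4/(1−0.835) = 14.5455 K.
Without water-vapor: g' = 0.405, ΔT' = 2.4/(1−0.405) = 4.0336 K.
Change = 4.0336 − 14.5455 = -10.51 K.

-10.51 K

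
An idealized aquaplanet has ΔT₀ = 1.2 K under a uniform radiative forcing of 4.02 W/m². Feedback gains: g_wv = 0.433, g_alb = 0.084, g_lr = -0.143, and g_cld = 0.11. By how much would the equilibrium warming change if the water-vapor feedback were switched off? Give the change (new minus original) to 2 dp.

-1.06 K

Original: g = 0.484, ΔT = 1.2/(1−0.484) = 2.3256 K.
Without water-vapor: g' = 0.051, ΔT' = 1.2/(1−0.051) = 1.2645 K.
Change = 1.2645 − 2.3256 = -1.06 K.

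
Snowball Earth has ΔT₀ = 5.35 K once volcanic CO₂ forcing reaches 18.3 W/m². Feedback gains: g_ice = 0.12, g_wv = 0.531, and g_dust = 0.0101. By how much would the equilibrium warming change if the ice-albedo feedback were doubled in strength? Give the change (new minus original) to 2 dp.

Original: g = 0.6611, ΔT = 5.35/(1−0.6611) = 15.7864 K.
With doubled ice-albedo: g' = 0.7811, ΔT' = 5.35/(1−0.7811) = 24.4404 K.
Change = 24.4404 − 15.7864 = 8.65 K.

8.65 K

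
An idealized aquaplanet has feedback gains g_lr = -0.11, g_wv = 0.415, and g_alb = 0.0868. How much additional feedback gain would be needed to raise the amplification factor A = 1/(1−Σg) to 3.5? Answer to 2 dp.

Current total gain = 0.3918.
Target gain for A = 3.5: g* = 1 − 1/3.5 = 0.7143.
Additional gain needed = 0.7143 − 0.3918 = 0.32.

0.32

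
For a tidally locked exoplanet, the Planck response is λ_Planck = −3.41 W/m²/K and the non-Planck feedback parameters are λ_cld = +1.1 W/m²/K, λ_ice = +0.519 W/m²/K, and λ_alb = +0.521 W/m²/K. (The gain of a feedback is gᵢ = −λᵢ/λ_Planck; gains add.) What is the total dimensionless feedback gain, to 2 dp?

0.63

Convert to gains: g_cld = 1.1/3.41 = 0.3226; g_ice = 0.519/3.41 = 0.1522; g_alb = 0.521/3.41 = 0.1528.
Total gain g = 0.6276.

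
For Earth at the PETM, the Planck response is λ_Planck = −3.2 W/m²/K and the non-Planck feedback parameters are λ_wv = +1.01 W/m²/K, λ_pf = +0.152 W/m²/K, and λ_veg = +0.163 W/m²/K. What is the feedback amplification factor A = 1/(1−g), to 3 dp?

Convert to gains: g_wv = 1.01/3.2 = 0.3156; g_pf = 0.152/3.2 = 0.0475; g_veg = 0.163/3.2 = 0.05094.
Total gain g = 0.41404.
A = 1/(1 − 0.41404) = 1.707.

1.707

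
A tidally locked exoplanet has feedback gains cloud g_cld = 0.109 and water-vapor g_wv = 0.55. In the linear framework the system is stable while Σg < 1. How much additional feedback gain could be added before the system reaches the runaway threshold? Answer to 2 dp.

0.34

Current total gain = 0.109 + 0.55 = 0.659.
Margin to runaway = 1 − 0.659 = 0.34.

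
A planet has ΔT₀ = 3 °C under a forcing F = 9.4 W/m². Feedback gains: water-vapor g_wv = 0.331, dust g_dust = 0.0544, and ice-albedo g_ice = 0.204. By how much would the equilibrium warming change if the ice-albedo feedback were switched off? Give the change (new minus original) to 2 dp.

Original: g = 0.5894, ΔT = 3/(1−0.5894) = 7.3064 °C.
Without ice-albedo: g' = 0.3854, ΔT' = 3/(1−0.3854) = 4.8812 °C.
Change = 4.8812 − 7.3064 = -2.43 °C.

-2.43 °C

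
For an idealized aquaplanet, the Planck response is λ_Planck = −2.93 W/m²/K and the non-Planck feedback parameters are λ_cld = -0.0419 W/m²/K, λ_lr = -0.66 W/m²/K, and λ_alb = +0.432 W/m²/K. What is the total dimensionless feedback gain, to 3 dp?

Convert to gains: g_cld = -0.0419/2.93 = -0.0143; g_lr = -0.66/2.93 = -0.2253; g_alb = 0.432/2.93 = 0.1474.
Total gain g = -0.0922.

-0.092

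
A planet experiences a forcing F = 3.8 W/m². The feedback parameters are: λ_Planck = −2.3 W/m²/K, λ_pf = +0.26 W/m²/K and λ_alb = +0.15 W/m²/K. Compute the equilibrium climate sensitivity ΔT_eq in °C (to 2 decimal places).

2.01 °C

Net feedback parameter λ = (−2.3) + (+0.26) + (+0.15) = -1.89 W/m²/K.
ΔT = −F/λ = −3.8/(-1.89) = 2.01 °C.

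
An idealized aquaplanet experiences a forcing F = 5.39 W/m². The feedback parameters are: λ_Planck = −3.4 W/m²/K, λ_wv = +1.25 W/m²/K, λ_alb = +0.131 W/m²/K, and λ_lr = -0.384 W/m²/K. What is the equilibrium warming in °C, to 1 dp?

Net feedback parameter λ = (−3.4) + (+1.25) + (+0.131) + (-0.384) = -2.403 W/m²/K.
ΔT = −F/λ = −5.39/(-2.403) = 2.2 °C.

2.2 °C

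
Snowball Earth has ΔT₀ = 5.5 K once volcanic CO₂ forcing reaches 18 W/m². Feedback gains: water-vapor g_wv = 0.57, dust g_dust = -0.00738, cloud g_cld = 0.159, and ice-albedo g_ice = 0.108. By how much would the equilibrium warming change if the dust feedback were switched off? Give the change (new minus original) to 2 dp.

1.46 K

Original: g = 0.82962, ΔT = 5.5/(1−0.82962) = 32.2808 K.
Without dust: g' = 0.837, ΔT' = 5.5/(1−0.837) = 33.7423 K.
Change = 33.7423 − 32.2808 = 1.46 K.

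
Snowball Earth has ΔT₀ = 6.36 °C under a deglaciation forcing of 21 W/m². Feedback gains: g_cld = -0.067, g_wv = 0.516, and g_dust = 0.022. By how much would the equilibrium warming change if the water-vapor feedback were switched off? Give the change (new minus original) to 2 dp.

Original: g = 0.471, ΔT = 6.36/(1−0.471) = 12.0227 °C.
Without water-vapor: g' = -0.045, ΔT' = 6.36/(1+0.045) = 6.0861 °C.
Change = 6.0861 − 12.0227 = -5.94 °C.

-5.94 °C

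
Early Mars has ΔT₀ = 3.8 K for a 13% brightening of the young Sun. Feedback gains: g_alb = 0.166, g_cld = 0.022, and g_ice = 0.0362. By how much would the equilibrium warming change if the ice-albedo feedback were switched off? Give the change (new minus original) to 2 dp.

Original: g = 0.2242, ΔT = 3.8/(1−0.2242) = 4.8982 K.
Without ice-albedo: g' = 0.188, ΔT' = 3.8/(1−0.188) = 4.6798 K.
Change = 4.6798 − 4.8982 = -0.22 K.

-0.22 K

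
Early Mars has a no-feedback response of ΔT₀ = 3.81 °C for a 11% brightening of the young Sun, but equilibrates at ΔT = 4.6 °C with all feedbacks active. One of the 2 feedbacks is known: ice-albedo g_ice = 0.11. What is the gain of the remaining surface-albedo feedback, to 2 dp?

Amplification A = ΔT/ΔT₀ = 4.6/3.81 = 1.207.
Total gain g = 1 − 1/A = 1 − 1/1.207 = 0.1715.
The known gain is 0.11.
g_alb = 0.1715 − 0.11 = 0.06.

0.06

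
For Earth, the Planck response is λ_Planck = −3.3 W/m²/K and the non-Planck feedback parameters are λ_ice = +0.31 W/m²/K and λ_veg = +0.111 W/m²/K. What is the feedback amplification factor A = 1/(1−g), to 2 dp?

1.15

Convert to gains: g_ice = 0.31/3.3 = 0.09394; g_veg = 0.111/3.3 = 0.03364.
Total gain g = 0.12758.
A = 1/(1 − 0.12758) = 1.15.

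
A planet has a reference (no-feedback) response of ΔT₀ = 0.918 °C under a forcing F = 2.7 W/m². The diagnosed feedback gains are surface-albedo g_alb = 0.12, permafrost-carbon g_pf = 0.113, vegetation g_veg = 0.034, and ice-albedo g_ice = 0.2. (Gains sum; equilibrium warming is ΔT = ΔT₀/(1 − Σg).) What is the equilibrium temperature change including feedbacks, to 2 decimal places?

1.72 °C

Total gain g = 0.12 + 0.113 + 0.034 + 0.2 = 0.467.
Amplification A = 1/(1 − 0.467) = 1.876.
ΔT = 0.918 × 1.876 = 1.72 °C.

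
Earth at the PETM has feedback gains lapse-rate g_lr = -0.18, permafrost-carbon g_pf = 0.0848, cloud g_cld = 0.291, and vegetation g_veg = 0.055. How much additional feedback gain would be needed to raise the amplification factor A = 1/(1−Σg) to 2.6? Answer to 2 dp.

Current total gain = 0.2508.
Target gain for A = 2.6: g* = 1 − 1/2.6 = 0.6154.
Additional gain needed = 0.6154 − 0.2508 = 0.36.

0.36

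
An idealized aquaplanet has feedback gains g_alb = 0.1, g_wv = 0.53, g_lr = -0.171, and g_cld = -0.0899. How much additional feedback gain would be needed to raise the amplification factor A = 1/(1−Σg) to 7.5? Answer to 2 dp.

0.50

Current total gain = 0.3691.
Target gain for A = 7.5: g* = 1 − 1/7.5 = 0.8667.
Additional gain needed = 0.8667 − 0.3691 = 0.50.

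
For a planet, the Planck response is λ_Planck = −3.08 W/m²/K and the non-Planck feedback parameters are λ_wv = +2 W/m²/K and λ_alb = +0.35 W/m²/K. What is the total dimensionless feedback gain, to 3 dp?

0.763

Convert to gains: g_wv = 2/3.08 = 0.6494; g_alb = 0.35/3.08 = 0.1136.
Total gain g = 0.763.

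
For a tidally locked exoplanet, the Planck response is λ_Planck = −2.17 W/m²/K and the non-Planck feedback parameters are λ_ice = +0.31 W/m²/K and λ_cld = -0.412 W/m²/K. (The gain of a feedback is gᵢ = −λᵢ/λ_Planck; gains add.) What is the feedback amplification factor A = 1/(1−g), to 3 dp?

Convert to gains: g_ice = 0.31/2.17 = 0.1429; g_cld = -0.412/2.17 = -0.1899.
Total gain g = -0.047.
A = 1/(1 + 0.047) = 0.955.

0.955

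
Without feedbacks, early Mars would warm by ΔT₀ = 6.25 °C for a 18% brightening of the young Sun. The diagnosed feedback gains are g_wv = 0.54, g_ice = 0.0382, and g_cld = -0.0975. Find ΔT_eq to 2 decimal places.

Total gain g = 0.54 + 0.0382 − 0.0975 = 0.4807.
Amplification A = 1/(1 − 0.4807) = 1.926.
ΔT = 6.25 × 1.926 = 12.04 °C.

12.04 °C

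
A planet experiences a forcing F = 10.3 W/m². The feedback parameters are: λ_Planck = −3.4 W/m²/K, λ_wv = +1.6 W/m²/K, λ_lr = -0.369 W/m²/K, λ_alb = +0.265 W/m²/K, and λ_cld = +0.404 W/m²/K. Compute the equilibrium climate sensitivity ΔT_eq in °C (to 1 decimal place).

Net feedback parameter λ = (−3.4) + (+1.6) + (-0.369) + (+0.265) + (+0.404) = -1.5 W/m²/K.
ΔT = −F/λ = −10.3/(-1.5) = 6.9 °C.

6.9 °C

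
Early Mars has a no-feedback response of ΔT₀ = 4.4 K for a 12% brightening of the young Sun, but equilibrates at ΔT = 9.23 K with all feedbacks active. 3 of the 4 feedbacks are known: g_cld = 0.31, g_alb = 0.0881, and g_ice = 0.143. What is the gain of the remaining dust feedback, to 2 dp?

-0.02

Amplification A = ΔT/ΔT₀ = 9.23/4.4 = 2.098.
Total gain g = 1 − 1/A = 1 − 1/2.098 = 0.5234.
Known gains sum to 0.31 + 0.0881 + 0.143 = 0.5411.
g_dust = 0.5234 − 0.5411 = -0.02.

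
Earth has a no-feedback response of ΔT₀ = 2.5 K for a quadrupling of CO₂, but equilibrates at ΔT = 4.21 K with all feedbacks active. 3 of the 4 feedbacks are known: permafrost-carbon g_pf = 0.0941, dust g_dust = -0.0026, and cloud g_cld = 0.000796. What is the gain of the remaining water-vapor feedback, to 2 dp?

Amplification A = ΔT/ΔT₀ = 4.21/2.5 = 1.684.
Total gain g = 1 − 1/A = 1 − 1/1.684 = 0.4062.
Known gains sum to 0.0941 − 0.0026 + 0.000796 = 0.092296.
g_wv = 0.4062 − 0.092296 = 0.31.

0.31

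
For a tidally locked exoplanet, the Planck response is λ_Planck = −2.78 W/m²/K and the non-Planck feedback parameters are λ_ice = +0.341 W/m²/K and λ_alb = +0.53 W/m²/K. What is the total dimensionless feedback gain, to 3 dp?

Convert to gains: g_ice = 0.341/2.78 = 0.1227; g_alb = 0.53/2.78 = 0.1906.
Total gain g = 0.3133.

0.313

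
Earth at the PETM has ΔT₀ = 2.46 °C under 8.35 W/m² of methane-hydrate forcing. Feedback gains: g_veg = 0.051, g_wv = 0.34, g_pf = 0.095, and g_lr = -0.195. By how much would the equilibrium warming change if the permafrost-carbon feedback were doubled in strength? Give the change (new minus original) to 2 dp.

Original: g = 0.291, ΔT = 2.46/(1−0.291) = 3.4697 °C.
With doubled permafrost-carbon: g' = 0.386, ΔT' = 2.46/(1−0.386) = 4.0065 °C.
Change = 4.0065 − 3.4697 = 0.54 °C.

0.54 °C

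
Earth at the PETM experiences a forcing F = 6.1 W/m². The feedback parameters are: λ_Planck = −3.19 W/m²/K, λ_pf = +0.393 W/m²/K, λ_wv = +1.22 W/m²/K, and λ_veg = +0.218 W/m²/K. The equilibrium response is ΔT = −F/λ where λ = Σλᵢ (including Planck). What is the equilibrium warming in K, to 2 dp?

Net feedback parameter λ = (−3.19) + (+0.393) + (+1.22) + (+0.218) = -1.359 W/m²/K.
ΔT = −F/λ = −6.1/(-1.359) = 4.49 K.

4.49 K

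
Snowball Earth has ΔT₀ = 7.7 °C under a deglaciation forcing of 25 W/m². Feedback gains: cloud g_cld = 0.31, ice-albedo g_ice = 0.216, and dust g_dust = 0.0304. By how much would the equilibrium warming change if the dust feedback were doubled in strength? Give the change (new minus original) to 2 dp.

Original: g = 0.5564, ΔT = 7.7/(1−0.5564) = 17.3580 °C.
With doubled dust: g' = 0.5868, ΔT' = 7.7/(1−0.5868) = 18.6350 °C.
Change = 18.6350 − 17.3580 = 1.28 °C.

1.28 °C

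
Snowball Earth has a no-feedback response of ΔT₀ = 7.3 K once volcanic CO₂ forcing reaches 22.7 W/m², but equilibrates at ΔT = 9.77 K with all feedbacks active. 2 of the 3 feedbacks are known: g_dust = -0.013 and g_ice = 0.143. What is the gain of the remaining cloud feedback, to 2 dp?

0.12

Amplification A = ΔT/ΔT₀ = 9.77/7.3 = 1.338.
Total gain g = 1 − 1/A = 1 − 1/1.338 = 0.2526.
Known gains sum to -0.013 + 0.143 = 0.13.
g_cld = 0.2526 − 0.13 = 0.12.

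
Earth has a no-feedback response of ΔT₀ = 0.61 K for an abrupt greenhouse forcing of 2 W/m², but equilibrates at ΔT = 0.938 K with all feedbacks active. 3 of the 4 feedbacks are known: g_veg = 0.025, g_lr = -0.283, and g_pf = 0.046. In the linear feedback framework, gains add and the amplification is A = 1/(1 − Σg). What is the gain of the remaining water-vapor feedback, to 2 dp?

Amplification A = ΔT/ΔT₀ = 0.938/0.61 = 1.538.
Total gain g = 1 − 1/A = 1 − 1/1.538 = 0.3498.
Known gains sum to 0.025 − 0.283 + 0.046 = -0.212.
g_wv = 0.3498 + 0.212 = 0.56.

0.56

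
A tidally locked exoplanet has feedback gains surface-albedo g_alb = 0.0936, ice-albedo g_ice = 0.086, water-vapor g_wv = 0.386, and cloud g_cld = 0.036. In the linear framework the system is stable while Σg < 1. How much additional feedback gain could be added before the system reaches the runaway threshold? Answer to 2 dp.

Current total gain = 0.0936 + 0.086 + 0.386 + 0.036 = 0.6016.
Margin to runaway = 1 − 0.6016 = 0.40.

0.40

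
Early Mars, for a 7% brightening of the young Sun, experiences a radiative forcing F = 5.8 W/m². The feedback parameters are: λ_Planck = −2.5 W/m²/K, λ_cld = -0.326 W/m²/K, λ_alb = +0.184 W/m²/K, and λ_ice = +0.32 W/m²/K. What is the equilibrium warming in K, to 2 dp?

Net feedback parameter λ = (−2.5) + (-0.326) + (+0.184) + (+0.32) = -2.322 W/m²/K.
ΔT = −F/λ = −5.8/(-2.322) = 2.50 K.

2.50 K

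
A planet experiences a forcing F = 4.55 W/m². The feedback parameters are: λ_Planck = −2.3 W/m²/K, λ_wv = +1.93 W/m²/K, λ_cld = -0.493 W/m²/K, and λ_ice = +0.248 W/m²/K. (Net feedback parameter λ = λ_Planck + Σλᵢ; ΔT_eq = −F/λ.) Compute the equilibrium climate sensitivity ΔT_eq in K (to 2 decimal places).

7.40 K

Net feedback parameter λ = (−2.3) + (+1.93) + (-0.493) + (+0.248) = -0.615 W/m²/K.
ΔT = −F/λ = −4.55/(-0.615) = 7.40 K.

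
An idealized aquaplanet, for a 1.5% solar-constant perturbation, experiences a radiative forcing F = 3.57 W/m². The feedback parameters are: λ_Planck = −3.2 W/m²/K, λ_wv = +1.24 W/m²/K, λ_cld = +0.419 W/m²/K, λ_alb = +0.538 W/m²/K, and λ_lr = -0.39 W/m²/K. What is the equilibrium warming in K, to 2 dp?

Net feedback parameter λ = (−3.2) + (+1.24) + (+0.419) + (+0.538) + (-0.39) = -1.393 W/m²/K.
ΔT = −F/λ = −3.57/(-1.393) = 2.56 K.

2.56 K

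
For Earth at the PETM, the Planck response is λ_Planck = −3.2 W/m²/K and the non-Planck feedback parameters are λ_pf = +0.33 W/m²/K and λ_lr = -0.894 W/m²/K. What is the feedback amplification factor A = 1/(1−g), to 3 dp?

0.850

Convert to gains: g_pf = 0.33/3.2 = 0.1031; g_lr = -0.894/3.2 = -0.2794.
Total gain g = -0.1763.
A = 1/(1 + 0.1763) = 0.850.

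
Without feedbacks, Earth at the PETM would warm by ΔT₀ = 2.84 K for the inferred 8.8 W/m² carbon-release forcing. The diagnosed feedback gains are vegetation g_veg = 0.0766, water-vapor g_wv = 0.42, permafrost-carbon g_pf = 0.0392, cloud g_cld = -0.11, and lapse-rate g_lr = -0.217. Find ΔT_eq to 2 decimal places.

Total gain g = 0.0766 + 0.42 + 0.0392 − 0.11 − 0.217 = 0.2088.
Amplification A = 1/(1 − 0.2088) = 1.264.
ΔT = 2.84 × 1.264 = 3.59 K.

3.59 K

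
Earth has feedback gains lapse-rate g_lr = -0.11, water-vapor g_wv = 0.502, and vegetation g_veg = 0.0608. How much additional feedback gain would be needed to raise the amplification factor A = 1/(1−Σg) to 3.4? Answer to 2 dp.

Current total gain = 0.4528.
Target gain for A = 3.4: g* = 1 − 1/3.4 = 0.7059.
Additional gain needed = 0.7059 − 0.4528 = 0.25.

0.25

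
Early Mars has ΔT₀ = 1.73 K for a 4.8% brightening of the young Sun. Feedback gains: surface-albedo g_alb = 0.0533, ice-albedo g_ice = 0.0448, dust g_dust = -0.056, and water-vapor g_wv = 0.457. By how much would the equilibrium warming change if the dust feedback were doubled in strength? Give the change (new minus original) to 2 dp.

-0.35 K

Original: g = 0.4991, ΔT = 1.73/(1−0.4991) = 3.4538 K.
With doubled dust: g' = 0.4431, ΔT' = 1.73/(1−0.4431) = 3.1065 K.
Change = 3.1065 − 3.4538 = -0.35 K.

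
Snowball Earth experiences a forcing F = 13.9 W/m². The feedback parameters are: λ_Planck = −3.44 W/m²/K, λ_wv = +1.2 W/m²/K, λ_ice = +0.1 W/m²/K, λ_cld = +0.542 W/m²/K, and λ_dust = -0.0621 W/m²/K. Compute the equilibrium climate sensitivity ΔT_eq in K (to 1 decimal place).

Net feedback parameter λ = (−3.44) + (+1.2) + (+0.1) + (+0.542) + (-0.0621) = -1.6601 W/m²/K.
ΔT = −F/λ = −13.9/(-1.6601) = 8.4 K.

8.4 K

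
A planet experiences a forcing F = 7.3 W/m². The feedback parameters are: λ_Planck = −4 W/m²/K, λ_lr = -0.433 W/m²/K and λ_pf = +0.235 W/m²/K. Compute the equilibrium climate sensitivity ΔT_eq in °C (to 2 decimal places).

1.74 °C

Net feedback parameter λ = (−4) + (-0.433) + (+0.235) = -4.198 W/m²/K.
ΔT = −F/λ = −7.3/(-4.198) = 1.74 °C.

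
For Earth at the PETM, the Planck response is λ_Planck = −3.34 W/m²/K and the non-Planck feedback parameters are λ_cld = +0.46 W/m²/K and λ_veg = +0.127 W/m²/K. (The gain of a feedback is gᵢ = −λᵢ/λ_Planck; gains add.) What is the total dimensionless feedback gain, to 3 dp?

Convert to gains: g_cld = 0.46/3.34 = 0.1377; g_veg = 0.127/3.34 = 0.03802.
Total gain g = 0.17572.

0.176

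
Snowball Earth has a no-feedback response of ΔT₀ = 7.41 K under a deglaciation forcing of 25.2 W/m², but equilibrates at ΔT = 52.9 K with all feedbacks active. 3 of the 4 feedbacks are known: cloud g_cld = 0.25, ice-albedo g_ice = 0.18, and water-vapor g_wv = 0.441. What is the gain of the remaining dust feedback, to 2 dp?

-0.01

Amplification A = ΔT/ΔT₀ = 52.9/7.41 = 7.139.
Total gain g = 1 − 1/A = 1 − 1/7.139 = 0.8599.
Known gains sum to 0.25 + 0.18 + 0.441 = 0.871.
g_dust = 0.8599 − 0.871 = -0.01.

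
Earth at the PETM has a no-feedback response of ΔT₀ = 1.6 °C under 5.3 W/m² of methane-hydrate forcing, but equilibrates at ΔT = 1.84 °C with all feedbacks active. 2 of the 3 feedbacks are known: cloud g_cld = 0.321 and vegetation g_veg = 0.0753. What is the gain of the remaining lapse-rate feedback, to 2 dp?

-0.27

Amplification A = ΔT/ΔT₀ = 1.84/1.6 = 1.15.
Total gain g = 1 − 1/A = 1 − 1/1.15 = 0.1304.
Known gains sum to 0.321 + 0.0753 = 0.3963.
g_lr = 0.1304 − 0.3963 = -0.27.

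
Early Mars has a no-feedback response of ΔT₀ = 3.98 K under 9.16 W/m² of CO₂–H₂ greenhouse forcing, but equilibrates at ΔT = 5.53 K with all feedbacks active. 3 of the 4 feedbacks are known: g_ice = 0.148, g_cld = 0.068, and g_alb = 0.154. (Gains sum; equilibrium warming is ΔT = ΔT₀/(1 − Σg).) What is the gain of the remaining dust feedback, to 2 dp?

Amplification A = ΔT/ΔT₀ = 5.53/3.98 = 1.389.
Total gain g = 1 − 1/A = 1 − 1/1.389 = 0.2801.
Known gains sum to 0.148 + 0.068 + 0.154 = 0.37.
g_dust = 0.2801 − 0.37 = -0.09.

-0.09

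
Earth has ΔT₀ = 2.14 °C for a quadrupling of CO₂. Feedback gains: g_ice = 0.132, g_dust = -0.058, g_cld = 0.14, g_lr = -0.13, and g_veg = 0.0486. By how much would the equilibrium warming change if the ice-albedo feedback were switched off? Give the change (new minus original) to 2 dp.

Original: g = 0.1326, ΔT = 2.14/(1−0.1326) = 2.4671 °C.
Without ice-albedo: g' = 0.0006, ΔT' = 2.14/(1−0.0006) = 2.1413 °C.
Change = 2.1413 − 2.4671 = -0.33 °C.

-0.33 °C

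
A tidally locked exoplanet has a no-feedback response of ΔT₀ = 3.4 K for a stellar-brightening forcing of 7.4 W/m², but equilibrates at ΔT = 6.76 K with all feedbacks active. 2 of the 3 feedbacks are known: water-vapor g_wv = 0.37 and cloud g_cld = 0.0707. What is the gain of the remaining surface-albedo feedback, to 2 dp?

0.06

Amplification A = ΔT/ΔT₀ = 6.76/3.4 = 1.988.
Total gain g = 1 − 1/A = 1 − 1/1.988 = 0.497.
Known gains sum to 0.37 + 0.0707 = 0.4407.
g_alb = 0.497 − 0.4407 = 0.06.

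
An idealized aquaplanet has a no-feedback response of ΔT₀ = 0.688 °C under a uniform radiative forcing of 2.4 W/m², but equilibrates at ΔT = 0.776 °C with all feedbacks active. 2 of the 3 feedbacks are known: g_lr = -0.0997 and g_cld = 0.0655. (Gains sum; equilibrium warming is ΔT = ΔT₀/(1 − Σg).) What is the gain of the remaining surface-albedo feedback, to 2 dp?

Amplification A = ΔT/ΔT₀ = 0.776/0.688 = 1.128.
Total gain g = 1 − 1/A = 1 − 1/1.128 = 0.1135.
Known gains sum to -0.0997 + 0.0655 = -0.0342.
g_alb = 0.1135 + 0.0342 = 0.15.

0.15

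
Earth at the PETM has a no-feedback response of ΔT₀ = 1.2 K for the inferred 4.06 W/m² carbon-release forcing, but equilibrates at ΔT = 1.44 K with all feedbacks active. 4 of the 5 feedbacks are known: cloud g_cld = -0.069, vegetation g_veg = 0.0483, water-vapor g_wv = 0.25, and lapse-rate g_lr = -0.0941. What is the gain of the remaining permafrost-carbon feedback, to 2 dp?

0.03

Amplification A = ΔT/ΔT₀ = 1.44/1.2 = 1.2.
Total gain g = 1 − 1/A = 1 − 1/1.2 = 0.1667.
Known gains sum to -0.069 + 0.0483 + 0.25 − 0.0941 = 0.1352.
g_pf = 0.1667 − 0.1352 = 0.03.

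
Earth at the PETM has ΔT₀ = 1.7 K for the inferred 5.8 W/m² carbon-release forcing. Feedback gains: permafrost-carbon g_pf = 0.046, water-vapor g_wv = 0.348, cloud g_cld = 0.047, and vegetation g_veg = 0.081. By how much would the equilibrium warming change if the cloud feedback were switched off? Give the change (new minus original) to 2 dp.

Original: g = 0.522, ΔT = 1.7/(1−0.522) = 3.5565 K.
Without cloud: g' = 0.475, ΔT' = 1.7/(1−0.475) = 3.2381 K.
Change = 3.2381 − 3.5565 = -0.32 K.

-0.32 K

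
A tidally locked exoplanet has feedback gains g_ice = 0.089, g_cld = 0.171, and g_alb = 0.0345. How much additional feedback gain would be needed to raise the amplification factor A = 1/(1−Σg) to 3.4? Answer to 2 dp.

Current total gain = 0.2945.
Target gain for A = 3.4: g* = 1 − 1/3.4 = 0.7059.
Additional gain needed = 0.7059 − 0.2945 = 0.41.

0.41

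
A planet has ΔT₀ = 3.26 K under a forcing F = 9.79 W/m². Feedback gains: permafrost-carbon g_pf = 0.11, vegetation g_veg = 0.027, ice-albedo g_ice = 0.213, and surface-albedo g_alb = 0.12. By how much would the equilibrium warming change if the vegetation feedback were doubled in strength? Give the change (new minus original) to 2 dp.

0.33 K

Original: g = 0.47, ΔT = 3.26/(1−0.47) = 6.1509 K.
With doubled vegetation: g' = 0.497, ΔT' = 3.26/(1−0.497) = 6.4811 K.
Change = 6.4811 − 6.1509 = 0.33 K.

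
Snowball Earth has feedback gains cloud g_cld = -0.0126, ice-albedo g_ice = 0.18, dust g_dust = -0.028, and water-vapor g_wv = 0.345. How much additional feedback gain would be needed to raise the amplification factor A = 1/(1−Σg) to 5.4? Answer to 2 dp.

0.33

Current total gain = 0.4844.
Target gain for A = 5.4: g* = 1 − 1/5.4 = 0.8148.
Additional gain needed = 0.8148 − 0.4844 = 0.33.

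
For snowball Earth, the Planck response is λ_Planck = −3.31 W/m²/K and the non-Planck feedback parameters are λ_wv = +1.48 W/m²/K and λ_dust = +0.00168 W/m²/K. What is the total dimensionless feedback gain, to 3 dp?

0.448

Convert to gains: g_wv = 1.48/3.31 = 0.4471; g_dust = 0.00168/3.31 = 0.000508.
Total gain g = 0.447608.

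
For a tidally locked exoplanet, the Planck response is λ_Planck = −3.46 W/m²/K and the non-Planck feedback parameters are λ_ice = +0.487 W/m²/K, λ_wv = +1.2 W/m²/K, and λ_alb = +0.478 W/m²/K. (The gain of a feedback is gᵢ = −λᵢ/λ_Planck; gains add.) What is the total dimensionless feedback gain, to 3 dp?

Convert to gains: g_ice = 0.487/3.46 = 0.1408; g_wv = 1.2/3.46 = 0.3468; g_alb = 0.478/3.46 = 0.1382.
Total gain g = 0.6258.

0.626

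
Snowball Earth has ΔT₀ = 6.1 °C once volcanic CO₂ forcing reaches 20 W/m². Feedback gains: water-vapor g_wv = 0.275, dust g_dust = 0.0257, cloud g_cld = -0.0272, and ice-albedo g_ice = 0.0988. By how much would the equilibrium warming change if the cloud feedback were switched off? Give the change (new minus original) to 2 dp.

0.44 °C

Original: g = 0.3723, ΔT = 6.1/(1−0.3723) = 9.7180 °C.
Without cloud: g' = 0.3995, ΔT' = 6.1/(1−0.3995) = 10.1582 °C.
Change = 10.1582 − 9.7180 = 0.44 °C.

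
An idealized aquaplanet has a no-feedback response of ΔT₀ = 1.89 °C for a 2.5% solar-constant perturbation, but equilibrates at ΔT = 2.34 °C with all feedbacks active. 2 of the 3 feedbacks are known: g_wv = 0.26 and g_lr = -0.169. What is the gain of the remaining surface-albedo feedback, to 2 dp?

0.10

Amplification A = ΔT/ΔT₀ = 2.34/1.89 = 1.238.
Total gain g = 1 − 1/A = 1 − 1/1.238 = 0.1922.
Known gains sum to 0.26 − 0.169 = 0.091.
g_alb = 0.1922 − 0.091 = 0.10.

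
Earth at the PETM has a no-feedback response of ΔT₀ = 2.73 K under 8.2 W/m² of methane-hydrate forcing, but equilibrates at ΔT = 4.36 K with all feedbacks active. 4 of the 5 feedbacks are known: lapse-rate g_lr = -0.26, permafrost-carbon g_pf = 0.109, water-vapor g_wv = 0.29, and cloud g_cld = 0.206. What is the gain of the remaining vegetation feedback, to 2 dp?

0.03

Amplification A = ΔT/ΔT₀ = 4.36/2.73 = 1.597.
Total gain g = 1 − 1/A = 1 − 1/1.597 = 0.3738.
Known gains sum to -0.26 + 0.109 + 0.29 + 0.206 = 0.345.
g_veg = 0.3738 − 0.345 = 0.03.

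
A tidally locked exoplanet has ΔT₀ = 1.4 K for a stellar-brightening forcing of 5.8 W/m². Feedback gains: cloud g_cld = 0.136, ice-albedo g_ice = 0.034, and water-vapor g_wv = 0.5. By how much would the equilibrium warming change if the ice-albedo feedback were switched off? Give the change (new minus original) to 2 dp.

Original: g = 0.67, ΔT = 1.4/(1−0.67) = 4.2424 K.
Without ice-albedo: g' = 0.636, ΔT' = 1.4/(1−0.636) = 3.8462 K.
Change = 3.8462 − 4.2424 = -0.40 K.

-0.40 K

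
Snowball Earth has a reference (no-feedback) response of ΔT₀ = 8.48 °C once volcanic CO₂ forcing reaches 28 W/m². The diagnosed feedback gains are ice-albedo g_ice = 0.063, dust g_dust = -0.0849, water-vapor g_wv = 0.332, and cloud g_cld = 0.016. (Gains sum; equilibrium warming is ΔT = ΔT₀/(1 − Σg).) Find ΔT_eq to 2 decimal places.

Total gain g = 0.063 − 0.0849 + 0.332 + 0.016 = 0.3261.
Amplification A = 1/(1 − 0.3261) = 1.484.
ΔT = 8.48 × 1.484 = 12.58 °C.

12.58 °C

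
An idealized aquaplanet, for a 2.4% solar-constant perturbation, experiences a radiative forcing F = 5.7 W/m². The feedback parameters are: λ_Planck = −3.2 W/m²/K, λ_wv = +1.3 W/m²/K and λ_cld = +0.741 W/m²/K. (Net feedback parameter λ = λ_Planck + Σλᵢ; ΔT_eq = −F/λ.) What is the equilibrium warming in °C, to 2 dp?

4.92 °C

Net feedback parameter λ = (−3.2) + (+1.3) + (+0.741) = -1.159 W/m²/K.
ΔT = −F/λ = −5.7/(-1.159) = 4.92 °C.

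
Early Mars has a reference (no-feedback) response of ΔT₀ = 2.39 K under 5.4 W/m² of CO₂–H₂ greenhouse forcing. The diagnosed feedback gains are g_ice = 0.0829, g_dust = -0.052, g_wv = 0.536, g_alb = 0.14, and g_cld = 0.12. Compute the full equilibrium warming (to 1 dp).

Total gain g = 0.0829 − 0.052 + 0.536 + 0.14 + 0.12 = 0.8269.
Amplification A = 1/(1 − 0.8269) = 5.777.
ΔT = 2.39 × 5.777 = 13.8 K.

13.8 K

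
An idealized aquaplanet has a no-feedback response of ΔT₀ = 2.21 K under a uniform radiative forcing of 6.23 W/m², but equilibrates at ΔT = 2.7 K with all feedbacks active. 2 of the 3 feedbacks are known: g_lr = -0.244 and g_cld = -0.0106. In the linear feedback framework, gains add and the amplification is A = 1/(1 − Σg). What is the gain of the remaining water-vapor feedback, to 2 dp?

Amplification A = ΔT/ΔT₀ = 2.7/2.21 = 1.222.
Total gain g = 1 − 1/A = 1 − 1/1.222 = 0.1817.
Known gains sum to -0.244 − 0.0106 = -0.2546.
g_wv = 0.1817 + 0.2546 = 0.44.

0.44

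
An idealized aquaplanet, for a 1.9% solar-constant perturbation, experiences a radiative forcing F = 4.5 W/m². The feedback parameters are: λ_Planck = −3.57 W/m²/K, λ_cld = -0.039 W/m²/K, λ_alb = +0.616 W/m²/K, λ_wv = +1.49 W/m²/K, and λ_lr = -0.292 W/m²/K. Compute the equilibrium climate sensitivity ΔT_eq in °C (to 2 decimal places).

Net feedback parameter λ = (−3.57) + (-0.039) + (+0.616) + (+1.49) + (-0.292) = -1.795 W/m²/K.
ΔT = −F/λ = −4.5/(-1.795) = 2.51 °C.

2.51 °C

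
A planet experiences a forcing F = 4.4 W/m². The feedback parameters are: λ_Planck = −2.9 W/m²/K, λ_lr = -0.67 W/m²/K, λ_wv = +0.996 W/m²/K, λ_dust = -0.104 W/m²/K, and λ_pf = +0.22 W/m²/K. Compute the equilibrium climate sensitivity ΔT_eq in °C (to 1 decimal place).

Net feedback parameter λ = (−2.9) + (-0.67) + (+0.996) + (-0.104) + (+0.22) = -2.458 W/m²/K.
ΔT = −F/λ = −4.4/(-2.458) = 1.8 °C.

1.8 °C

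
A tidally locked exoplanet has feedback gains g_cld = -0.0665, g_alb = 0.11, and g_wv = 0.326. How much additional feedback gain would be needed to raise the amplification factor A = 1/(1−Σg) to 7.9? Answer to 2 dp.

Current total gain = 0.3695.
Target gain for A = 7.9: g* = 1 − 1/7.9 = 0.8734.
Additional gain needed = 0.8734 − 0.3695 = 0.50.

0.50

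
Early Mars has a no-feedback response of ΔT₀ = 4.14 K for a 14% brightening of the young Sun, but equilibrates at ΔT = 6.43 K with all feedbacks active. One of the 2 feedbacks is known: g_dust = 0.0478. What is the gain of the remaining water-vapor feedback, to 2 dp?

Amplification A = ΔT/ΔT₀ = 6.43/4.14 = 1.553.
Total gain g = 1 − 1/A = 1 − 1/1.553 = 0.3561.
The known gain is 0.0478.
g_wv = 0.3561 − 0.0478 = 0.31.

0.31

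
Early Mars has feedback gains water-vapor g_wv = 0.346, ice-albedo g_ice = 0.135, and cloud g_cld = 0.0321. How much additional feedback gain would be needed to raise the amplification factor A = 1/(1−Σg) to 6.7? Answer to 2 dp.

0.34

Current total gain = 0.5131.
Target gain for A = 6.7: g* = 1 − 1/6.7 = 0.8507.
Additional gain needed = 0.8507 − 0.5131 = 0.34.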